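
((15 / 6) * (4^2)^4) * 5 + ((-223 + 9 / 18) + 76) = 1638107 / 2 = 819053.50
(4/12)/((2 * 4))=1/24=0.04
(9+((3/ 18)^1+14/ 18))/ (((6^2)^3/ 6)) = 179/ 139968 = 0.00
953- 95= 858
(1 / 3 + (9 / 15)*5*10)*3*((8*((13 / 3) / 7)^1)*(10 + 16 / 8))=5408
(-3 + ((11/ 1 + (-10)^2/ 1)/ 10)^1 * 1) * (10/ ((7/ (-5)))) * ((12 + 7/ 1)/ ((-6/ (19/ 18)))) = 5415/ 28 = 193.39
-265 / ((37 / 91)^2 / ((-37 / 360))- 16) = 2194465 / 145816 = 15.05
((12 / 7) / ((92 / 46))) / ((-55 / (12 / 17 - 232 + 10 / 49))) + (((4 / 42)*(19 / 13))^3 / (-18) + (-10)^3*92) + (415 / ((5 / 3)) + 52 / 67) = -1052463274432960079 / 11471411636685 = -91746.62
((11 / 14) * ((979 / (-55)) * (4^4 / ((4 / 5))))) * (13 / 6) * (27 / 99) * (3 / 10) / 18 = -4628 / 105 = -44.08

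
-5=-5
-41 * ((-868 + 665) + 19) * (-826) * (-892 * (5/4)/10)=694794856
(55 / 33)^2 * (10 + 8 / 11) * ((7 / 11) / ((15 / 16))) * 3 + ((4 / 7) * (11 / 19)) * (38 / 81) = 4173688 / 68607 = 60.83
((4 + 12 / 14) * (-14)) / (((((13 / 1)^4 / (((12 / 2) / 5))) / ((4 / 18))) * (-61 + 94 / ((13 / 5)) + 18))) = 272 / 2932995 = 0.00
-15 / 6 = -5 / 2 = -2.50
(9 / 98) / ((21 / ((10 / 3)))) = 5 / 343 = 0.01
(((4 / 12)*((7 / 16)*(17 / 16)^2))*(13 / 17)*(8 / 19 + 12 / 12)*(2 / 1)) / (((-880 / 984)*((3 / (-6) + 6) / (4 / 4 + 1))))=-1712529 / 11770880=-0.15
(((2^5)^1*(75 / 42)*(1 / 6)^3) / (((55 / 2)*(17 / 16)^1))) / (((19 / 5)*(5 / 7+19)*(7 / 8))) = 6400 / 46334673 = 0.00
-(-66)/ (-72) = -11/ 12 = -0.92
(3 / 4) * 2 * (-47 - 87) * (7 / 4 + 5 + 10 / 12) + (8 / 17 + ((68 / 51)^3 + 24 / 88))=-30720869 / 20196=-1521.14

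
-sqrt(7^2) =-7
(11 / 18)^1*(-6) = -11 / 3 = -3.67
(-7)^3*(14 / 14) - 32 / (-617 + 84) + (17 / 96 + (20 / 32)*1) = -17506511 / 51168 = -342.14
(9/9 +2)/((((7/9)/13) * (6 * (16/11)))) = 1287/224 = 5.75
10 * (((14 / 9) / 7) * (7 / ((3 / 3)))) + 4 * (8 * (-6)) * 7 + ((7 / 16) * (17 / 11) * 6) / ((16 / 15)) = -16785853 / 12672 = -1324.64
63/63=1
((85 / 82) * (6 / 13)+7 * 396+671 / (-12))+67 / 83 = 1442564239 / 530868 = 2717.37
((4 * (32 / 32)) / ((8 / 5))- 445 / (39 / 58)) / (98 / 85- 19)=4371125 / 118326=36.94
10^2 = 100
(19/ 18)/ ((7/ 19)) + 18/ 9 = 613/ 126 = 4.87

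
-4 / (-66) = 2 / 33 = 0.06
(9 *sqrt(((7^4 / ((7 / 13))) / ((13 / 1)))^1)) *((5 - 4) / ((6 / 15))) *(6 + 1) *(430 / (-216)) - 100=-5906.87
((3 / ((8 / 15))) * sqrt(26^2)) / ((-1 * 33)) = -195 / 44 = -4.43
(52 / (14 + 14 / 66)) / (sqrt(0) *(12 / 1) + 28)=429 / 3283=0.13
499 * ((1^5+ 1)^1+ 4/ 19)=20958/ 19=1103.05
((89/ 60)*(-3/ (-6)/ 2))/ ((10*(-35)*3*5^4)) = -89/ 157500000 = -0.00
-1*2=-2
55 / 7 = 7.86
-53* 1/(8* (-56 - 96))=53/1216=0.04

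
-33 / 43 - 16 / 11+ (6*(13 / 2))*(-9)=-167074 / 473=-353.22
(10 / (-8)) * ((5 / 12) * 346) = -4325 / 24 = -180.21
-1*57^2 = -3249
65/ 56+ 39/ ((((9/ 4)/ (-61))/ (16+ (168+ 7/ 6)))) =-98673991/ 504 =-195781.73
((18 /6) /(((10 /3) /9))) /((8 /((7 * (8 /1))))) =567 /10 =56.70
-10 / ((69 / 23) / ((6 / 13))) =-20 / 13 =-1.54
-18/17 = -1.06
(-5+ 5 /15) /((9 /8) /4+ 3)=-1.42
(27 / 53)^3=0.13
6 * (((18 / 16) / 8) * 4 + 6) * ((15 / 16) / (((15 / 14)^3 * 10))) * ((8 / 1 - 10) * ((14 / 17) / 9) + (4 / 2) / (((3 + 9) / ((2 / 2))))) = -2401 / 48960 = -0.05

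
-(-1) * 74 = 74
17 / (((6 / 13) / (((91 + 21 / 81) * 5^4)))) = 170170000 / 81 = 2100864.20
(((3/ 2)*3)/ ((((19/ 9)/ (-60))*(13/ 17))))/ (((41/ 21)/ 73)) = -63328230/ 10127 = -6253.40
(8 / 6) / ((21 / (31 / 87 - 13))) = -4400 / 5481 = -0.80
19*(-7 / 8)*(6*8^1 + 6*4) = -1197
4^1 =4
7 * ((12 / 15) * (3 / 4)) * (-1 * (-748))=15708 / 5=3141.60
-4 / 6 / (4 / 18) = -3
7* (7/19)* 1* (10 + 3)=637/19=33.53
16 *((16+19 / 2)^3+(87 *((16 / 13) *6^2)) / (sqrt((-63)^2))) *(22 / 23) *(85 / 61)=45313035900 / 127673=354914.79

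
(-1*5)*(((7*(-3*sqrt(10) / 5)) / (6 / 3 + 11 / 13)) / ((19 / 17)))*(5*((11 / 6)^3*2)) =10295285*sqrt(10) / 25308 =1286.41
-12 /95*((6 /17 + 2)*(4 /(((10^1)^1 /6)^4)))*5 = -31104 /40375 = -0.77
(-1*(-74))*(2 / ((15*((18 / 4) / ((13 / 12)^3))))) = 81289 / 29160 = 2.79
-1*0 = 0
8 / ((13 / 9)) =72 / 13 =5.54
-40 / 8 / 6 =-5 / 6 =-0.83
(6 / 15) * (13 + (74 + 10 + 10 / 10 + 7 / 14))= 197 / 5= 39.40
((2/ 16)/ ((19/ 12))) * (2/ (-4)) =-0.04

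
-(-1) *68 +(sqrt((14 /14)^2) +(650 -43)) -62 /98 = 33093 /49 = 675.37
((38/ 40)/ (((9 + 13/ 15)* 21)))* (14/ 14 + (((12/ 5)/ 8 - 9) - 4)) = -2223/ 41440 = -0.05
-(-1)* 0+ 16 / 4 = 4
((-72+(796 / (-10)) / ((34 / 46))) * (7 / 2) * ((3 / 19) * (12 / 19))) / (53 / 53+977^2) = -962262 / 14644876525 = -0.00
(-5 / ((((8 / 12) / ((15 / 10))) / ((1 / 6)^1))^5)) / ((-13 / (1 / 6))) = 405 / 851968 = 0.00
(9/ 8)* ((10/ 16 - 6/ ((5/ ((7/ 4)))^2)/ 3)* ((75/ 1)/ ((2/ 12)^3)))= 6925.50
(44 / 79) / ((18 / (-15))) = -110 / 237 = -0.46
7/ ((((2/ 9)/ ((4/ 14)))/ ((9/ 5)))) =16.20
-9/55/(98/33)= -27/490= -0.06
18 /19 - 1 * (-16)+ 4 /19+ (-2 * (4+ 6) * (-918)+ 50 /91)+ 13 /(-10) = 317728083 /17290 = 18376.41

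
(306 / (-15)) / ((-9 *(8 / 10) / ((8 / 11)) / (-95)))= -6460 / 33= -195.76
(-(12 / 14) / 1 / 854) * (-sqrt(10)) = 3 * sqrt(10) / 2989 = 0.00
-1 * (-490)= 490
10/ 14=5/ 7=0.71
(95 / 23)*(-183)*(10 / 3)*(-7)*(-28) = -11358200 / 23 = -493834.78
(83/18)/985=83/17730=0.00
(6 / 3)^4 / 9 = 16 / 9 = 1.78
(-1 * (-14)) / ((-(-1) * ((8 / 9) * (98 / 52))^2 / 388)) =1327833 / 686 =1935.62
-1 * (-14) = 14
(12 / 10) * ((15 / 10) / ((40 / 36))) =81 / 50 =1.62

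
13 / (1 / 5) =65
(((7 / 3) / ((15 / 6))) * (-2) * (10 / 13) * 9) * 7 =-1176 / 13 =-90.46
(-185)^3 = -6331625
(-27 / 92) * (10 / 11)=-135 / 506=-0.27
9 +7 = 16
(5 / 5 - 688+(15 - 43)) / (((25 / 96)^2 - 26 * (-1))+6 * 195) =-6589440 / 11022961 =-0.60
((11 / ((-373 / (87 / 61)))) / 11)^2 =7569 / 517699009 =0.00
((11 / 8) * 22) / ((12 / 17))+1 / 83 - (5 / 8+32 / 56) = 1162087 / 27888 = 41.67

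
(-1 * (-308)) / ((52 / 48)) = 3696 / 13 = 284.31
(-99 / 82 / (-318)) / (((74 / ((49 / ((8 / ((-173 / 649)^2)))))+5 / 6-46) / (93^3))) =116781036767703 / 4774857895306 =24.46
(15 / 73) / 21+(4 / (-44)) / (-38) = 2601 / 213598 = 0.01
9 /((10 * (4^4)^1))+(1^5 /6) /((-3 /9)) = -1271 /2560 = -0.50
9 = 9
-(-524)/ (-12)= -131/ 3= -43.67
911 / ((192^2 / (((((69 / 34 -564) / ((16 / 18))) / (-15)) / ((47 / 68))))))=5802159 / 3850240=1.51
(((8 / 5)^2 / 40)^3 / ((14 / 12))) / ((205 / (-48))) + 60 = 60.00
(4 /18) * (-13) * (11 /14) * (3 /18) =-143 /378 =-0.38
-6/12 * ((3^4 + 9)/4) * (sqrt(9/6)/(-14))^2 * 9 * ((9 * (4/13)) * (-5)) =54675/5096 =10.73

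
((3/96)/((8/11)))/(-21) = -11/5376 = -0.00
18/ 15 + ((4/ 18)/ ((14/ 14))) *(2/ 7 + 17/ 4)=1391/ 630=2.21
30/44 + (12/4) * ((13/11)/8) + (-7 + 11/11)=-39/8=-4.88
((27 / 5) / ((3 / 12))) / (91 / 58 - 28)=-2088 / 2555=-0.82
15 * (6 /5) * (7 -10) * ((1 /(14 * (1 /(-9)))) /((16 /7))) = 243 /16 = 15.19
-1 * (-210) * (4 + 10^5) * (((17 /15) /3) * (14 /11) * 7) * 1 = 2332493296 /33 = 70681615.03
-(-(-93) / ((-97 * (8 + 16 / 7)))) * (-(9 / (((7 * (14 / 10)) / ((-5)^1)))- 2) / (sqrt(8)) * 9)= 30039 * sqrt(2) / 21728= 1.96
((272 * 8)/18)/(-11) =-1088/99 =-10.99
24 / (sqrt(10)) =12*sqrt(10) / 5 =7.59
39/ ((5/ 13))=507/ 5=101.40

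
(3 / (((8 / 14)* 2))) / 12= 7 / 32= 0.22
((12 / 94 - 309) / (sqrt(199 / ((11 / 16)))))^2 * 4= 2318176179 / 1758364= 1318.37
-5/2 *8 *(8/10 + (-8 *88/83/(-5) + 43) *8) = -594896/83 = -7167.42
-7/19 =-0.37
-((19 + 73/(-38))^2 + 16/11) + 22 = -4306867/15884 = -271.14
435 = 435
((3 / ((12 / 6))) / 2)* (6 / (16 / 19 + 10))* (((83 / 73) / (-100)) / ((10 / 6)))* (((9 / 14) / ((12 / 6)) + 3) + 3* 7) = -28996299 / 421064000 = -0.07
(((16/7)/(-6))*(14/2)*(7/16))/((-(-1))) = -1.17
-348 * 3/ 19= -1044/ 19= -54.95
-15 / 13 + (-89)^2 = 7919.85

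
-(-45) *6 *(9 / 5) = 486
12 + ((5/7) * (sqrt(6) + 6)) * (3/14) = 15 * sqrt(6)/98 + 633/49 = 13.29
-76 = -76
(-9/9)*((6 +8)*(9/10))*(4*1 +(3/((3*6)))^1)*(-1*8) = 420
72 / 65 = 1.11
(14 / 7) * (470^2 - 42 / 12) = 441793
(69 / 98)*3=207 / 98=2.11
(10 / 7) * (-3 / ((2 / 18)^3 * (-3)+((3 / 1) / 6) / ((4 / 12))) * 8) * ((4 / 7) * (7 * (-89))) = 41523840 / 5089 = 8159.53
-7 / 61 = -0.11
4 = 4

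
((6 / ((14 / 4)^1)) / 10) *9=54 / 35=1.54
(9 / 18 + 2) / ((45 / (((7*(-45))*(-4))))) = 70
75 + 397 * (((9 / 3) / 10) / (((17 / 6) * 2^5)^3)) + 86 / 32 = 15633591197 / 201236480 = 77.69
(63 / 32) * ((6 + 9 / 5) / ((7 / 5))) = 351 / 32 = 10.97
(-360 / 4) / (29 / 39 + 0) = -3510 / 29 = -121.03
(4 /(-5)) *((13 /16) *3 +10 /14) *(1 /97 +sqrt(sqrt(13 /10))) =-353 *10^(3 /4) *13^(1 /4) /1400-353 /13580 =-2.72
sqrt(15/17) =0.94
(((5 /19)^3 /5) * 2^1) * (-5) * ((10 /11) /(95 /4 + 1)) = -10000 /7469451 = -0.00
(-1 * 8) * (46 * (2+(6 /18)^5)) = -179216 /243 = -737.51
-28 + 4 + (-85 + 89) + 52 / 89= -1728 / 89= -19.42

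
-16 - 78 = -94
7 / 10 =0.70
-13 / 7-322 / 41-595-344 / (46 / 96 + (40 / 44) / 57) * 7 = -5468.22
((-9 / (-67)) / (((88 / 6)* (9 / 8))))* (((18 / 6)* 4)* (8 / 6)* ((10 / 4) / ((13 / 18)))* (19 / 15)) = 5472 / 9581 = 0.57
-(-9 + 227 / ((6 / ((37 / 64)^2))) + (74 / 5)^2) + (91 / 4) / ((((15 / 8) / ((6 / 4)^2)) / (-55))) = -1059339251 / 614400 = -1724.18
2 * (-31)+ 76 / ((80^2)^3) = -4063231999981 / 65536000000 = -62.00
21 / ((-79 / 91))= -24.19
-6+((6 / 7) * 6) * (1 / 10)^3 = -10491 / 1750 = -5.99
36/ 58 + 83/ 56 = 3415/ 1624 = 2.10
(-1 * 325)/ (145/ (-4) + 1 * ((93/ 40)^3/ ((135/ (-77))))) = 7.49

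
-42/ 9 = -14/ 3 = -4.67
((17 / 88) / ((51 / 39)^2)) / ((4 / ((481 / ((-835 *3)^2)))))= 81289 / 37549749600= 0.00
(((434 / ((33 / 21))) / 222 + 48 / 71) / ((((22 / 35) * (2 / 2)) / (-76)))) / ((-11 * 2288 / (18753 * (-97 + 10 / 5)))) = -65735022014725 / 4000038328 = -16433.60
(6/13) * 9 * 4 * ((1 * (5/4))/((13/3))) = 810/169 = 4.79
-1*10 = -10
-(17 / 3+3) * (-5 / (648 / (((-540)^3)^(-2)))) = 13 / 4820130755942400000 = 0.00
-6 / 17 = -0.35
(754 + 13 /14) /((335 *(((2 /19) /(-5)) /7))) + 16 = -196523 /268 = -733.29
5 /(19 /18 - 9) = -90 /143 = -0.63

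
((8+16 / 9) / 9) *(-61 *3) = -5368 / 27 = -198.81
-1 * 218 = -218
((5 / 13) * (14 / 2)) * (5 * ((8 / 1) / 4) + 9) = 665 / 13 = 51.15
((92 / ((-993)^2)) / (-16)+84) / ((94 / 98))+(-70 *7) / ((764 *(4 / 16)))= 3009918301439 / 35407047492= 85.01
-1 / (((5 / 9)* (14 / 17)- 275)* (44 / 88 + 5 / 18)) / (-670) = -1377 / 197003450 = -0.00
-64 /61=-1.05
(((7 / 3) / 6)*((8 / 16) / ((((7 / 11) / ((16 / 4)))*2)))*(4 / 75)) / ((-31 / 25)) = -22 / 837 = -0.03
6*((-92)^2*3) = 152352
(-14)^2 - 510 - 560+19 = -855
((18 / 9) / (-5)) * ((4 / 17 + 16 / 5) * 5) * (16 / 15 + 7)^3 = -1034591624 / 286875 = -3606.42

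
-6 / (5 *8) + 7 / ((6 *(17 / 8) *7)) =-73 / 1020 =-0.07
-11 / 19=-0.58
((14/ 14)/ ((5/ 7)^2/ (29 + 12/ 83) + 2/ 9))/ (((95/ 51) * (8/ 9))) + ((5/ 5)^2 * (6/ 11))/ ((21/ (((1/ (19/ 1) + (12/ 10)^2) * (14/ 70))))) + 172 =65298116067453/ 374143231000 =174.53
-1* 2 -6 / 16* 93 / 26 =-695 / 208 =-3.34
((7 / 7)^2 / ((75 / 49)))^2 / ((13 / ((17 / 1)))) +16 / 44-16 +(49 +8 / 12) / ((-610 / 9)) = -1551589711 / 98133750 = -15.81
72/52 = 18/13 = 1.38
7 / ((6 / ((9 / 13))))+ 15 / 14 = 171 / 91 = 1.88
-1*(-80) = 80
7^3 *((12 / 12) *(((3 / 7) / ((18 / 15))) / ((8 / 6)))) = 735 / 8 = 91.88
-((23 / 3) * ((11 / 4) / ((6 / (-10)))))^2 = -1234.74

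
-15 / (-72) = 5 / 24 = 0.21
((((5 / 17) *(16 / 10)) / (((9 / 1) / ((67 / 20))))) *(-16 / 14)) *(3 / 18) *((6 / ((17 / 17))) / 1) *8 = -8576 / 5355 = -1.60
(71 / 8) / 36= 71 / 288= 0.25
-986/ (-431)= 986/ 431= 2.29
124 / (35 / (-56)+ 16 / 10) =4960 / 39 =127.18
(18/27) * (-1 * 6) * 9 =-36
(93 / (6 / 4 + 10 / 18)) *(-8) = -13392 / 37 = -361.95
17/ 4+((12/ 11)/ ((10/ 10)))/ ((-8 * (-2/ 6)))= 205/ 44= 4.66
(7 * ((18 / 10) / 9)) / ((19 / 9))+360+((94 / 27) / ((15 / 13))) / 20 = 27764639 / 76950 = 360.81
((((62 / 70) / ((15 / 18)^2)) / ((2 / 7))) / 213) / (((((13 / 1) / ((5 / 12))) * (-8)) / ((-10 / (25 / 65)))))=31 / 14200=0.00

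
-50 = -50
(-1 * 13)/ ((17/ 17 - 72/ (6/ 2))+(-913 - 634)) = 13/ 1570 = 0.01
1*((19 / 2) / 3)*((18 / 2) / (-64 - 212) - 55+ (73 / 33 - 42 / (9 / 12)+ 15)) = -5411941 / 18216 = -297.10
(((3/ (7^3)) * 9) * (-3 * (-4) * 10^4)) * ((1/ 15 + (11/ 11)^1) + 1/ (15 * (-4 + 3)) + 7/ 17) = 77760000/ 5831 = 13335.62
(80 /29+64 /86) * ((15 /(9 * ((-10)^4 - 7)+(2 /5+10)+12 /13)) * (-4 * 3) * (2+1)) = -153316800 /7290761327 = -0.02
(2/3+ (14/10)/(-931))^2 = 1760929/3980025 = 0.44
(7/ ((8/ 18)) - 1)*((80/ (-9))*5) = -5900/ 9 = -655.56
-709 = -709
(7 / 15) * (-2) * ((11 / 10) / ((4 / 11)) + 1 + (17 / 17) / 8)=-581 / 150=-3.87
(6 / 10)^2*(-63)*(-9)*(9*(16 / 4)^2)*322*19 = 4495702176 / 25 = 179828087.04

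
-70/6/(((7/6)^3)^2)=-77760/16807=-4.63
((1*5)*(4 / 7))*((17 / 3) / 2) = 170 / 21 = 8.10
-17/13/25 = -17/325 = -0.05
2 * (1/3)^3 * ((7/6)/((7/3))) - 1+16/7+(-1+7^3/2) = 64949/378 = 171.82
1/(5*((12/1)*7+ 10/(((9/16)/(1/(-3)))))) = 27/10540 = 0.00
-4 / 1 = -4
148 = 148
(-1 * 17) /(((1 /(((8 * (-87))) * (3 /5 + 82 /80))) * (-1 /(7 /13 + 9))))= -183396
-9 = -9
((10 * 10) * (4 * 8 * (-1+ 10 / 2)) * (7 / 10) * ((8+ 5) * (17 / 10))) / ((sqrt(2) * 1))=99008 * sqrt(2)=140018.46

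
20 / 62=10 / 31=0.32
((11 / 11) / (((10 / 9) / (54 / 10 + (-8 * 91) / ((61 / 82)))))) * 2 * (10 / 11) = -5342994 / 3355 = -1592.55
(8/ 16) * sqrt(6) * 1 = sqrt(6)/ 2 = 1.22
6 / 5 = 1.20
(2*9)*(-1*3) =-54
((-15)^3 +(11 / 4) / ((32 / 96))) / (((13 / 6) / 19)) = -29523.81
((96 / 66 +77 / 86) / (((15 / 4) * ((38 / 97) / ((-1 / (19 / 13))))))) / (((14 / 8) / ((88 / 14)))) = -786864 / 200165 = -3.93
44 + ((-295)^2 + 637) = 87706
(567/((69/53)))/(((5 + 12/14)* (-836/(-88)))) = 140238/17917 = 7.83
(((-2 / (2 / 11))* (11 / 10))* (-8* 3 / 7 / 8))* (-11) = -3993 / 70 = -57.04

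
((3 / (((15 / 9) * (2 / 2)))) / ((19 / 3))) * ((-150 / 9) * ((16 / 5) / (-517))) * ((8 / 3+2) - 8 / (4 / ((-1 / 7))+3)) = 3264 / 22325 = 0.15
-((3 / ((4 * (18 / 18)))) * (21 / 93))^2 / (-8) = 441 / 123008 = 0.00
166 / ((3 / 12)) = 664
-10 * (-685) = 6850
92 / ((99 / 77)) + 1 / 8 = 71.68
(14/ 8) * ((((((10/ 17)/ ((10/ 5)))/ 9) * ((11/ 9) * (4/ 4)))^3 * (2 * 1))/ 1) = 1164625/ 5221939266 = 0.00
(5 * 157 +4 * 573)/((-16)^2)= 3077/256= 12.02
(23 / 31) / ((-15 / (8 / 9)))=-184 / 4185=-0.04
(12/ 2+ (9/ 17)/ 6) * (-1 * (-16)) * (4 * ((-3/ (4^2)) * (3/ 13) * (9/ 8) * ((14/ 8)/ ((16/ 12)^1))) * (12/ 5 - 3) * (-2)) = -29.87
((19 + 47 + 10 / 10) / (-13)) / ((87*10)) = -67 / 11310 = -0.01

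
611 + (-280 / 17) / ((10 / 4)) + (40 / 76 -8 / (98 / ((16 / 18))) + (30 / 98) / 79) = 6806593466 / 11252997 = 604.87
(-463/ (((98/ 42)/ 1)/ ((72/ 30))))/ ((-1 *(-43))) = -16668/ 1505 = -11.08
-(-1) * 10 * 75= 750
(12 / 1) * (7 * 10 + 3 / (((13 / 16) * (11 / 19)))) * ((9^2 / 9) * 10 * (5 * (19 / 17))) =1120597200 / 2431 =460961.42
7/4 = 1.75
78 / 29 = 2.69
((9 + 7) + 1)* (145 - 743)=-10166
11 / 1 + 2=13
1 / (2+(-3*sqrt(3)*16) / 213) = 0.62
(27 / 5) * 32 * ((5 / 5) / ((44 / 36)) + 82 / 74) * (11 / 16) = 42336 / 185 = 228.84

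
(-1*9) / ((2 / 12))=-54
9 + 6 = 15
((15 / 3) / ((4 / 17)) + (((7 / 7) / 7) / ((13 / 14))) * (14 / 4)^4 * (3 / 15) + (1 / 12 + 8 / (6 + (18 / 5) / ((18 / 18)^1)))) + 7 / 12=14231 / 520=27.37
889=889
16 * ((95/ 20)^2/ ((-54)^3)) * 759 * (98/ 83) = -4475317/ 2178252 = -2.05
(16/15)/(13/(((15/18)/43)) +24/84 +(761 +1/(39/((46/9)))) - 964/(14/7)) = 13104/11673413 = 0.00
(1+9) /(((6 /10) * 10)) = 5 /3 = 1.67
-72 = -72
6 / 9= 0.67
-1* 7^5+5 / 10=-33613 / 2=-16806.50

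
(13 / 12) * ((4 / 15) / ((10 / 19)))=247 / 450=0.55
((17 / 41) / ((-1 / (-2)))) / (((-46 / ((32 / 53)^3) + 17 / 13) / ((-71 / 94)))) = 257081344 / 85242184265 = 0.00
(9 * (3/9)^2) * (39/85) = 39/85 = 0.46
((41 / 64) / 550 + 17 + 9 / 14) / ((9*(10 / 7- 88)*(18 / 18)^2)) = -4347487 / 191980800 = -0.02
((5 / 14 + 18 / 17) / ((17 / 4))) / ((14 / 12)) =4044 / 14161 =0.29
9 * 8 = 72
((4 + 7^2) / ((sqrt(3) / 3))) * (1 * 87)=4611 * sqrt(3)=7986.49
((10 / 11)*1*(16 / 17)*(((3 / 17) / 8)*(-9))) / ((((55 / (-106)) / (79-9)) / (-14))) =-11219040 / 34969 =-320.83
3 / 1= 3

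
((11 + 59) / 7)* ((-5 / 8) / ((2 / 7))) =-175 / 8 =-21.88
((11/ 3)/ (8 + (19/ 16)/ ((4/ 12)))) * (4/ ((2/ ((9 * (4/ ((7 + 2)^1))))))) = 1408/ 555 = 2.54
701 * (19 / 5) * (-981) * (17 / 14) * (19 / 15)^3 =-169280853913 / 26250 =-6448794.43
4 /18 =2 /9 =0.22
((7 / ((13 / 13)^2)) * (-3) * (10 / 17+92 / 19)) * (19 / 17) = -36834 / 289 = -127.45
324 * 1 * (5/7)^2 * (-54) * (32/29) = -13996800/1421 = -9849.96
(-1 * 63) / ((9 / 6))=-42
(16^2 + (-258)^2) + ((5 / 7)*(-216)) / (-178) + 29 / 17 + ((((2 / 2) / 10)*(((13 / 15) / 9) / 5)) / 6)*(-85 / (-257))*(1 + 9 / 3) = 368314073274086 / 5511821175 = 66822.57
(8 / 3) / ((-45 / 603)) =-536 / 15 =-35.73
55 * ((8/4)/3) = 110/3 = 36.67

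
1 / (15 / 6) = 2 / 5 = 0.40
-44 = -44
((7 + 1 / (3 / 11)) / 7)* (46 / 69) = 64 / 63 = 1.02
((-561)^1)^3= -176558481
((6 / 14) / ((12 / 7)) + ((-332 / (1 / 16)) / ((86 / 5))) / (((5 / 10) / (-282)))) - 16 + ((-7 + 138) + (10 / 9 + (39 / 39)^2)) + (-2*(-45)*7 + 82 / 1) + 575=175588.55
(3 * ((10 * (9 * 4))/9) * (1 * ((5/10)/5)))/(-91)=-12/91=-0.13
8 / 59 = 0.14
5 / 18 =0.28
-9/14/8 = -9/112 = -0.08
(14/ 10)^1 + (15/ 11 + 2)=262/ 55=4.76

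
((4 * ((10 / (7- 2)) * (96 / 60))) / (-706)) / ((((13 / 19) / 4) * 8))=-304 / 22945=-0.01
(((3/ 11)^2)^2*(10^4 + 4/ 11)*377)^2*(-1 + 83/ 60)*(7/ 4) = 37848993204932530803/ 129687123005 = 291848506.84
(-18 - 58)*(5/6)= -190/3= -63.33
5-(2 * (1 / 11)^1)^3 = 6647 / 1331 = 4.99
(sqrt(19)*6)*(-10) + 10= 10 - 60*sqrt(19)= -251.53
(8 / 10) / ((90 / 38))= 0.34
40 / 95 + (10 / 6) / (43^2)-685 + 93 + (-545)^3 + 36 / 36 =-17060936167417 / 105393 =-161879215.58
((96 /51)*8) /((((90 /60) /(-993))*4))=-42368 /17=-2492.24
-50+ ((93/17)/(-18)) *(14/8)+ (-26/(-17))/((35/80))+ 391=982361/2856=343.96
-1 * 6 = -6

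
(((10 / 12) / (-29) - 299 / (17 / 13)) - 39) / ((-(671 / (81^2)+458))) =1731633795 / 2963530474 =0.58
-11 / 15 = -0.73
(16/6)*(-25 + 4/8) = -196/3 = -65.33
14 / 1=14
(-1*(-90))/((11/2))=180/11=16.36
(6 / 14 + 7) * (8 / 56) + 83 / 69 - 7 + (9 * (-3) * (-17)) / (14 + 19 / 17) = 22266859 / 868917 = 25.63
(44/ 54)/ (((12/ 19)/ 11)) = 2299/ 162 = 14.19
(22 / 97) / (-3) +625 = 181853 / 291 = 624.92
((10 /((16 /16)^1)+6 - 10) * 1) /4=3 /2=1.50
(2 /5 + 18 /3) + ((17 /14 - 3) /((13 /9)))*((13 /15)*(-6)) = 449 /35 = 12.83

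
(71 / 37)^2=5041 / 1369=3.68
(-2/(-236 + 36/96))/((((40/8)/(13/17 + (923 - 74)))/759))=175432224/160225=1094.91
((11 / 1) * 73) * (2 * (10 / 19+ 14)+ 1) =458513 / 19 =24132.26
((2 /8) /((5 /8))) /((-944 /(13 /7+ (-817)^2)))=-1168109 /4130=-282.84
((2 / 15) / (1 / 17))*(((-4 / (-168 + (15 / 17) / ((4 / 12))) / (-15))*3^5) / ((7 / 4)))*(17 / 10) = -707472 / 819875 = -0.86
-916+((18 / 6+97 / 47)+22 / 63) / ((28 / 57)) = -6252511 / 6909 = -904.98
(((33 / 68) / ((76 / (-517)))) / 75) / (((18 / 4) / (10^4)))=-97.82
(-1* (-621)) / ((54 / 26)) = 299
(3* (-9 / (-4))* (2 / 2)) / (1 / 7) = 189 / 4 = 47.25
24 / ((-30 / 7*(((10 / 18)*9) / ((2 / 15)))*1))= -56 / 375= -0.15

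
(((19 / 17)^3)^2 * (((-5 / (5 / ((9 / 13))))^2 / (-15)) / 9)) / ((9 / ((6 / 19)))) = -4952198 / 20396245805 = -0.00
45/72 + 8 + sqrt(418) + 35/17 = 1453/136 + sqrt(418) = 31.13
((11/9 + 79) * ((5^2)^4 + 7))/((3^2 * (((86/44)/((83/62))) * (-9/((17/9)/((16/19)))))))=-5198264000831/8745813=-594371.73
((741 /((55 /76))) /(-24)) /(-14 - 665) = 4693 /74690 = 0.06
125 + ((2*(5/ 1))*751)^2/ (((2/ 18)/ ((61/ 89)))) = 30963666025/ 89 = 347906359.83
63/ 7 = 9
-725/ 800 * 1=-29/ 32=-0.91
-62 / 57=-1.09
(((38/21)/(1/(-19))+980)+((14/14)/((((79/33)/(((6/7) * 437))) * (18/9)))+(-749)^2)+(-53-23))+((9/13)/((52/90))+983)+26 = 562959.05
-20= -20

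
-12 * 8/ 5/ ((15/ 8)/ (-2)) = 512/ 25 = 20.48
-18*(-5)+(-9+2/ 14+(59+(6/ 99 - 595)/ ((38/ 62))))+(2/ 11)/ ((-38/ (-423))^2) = -12251173/ 15162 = -808.02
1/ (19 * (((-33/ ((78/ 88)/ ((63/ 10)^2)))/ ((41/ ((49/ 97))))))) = -1292525/ 447111819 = -0.00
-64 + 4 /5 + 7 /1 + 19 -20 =-286 /5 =-57.20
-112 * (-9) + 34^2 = 2164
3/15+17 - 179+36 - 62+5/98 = -187.75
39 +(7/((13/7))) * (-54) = -2139/13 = -164.54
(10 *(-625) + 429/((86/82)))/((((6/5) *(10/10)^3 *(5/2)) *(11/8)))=-2009288/1419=-1415.99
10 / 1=10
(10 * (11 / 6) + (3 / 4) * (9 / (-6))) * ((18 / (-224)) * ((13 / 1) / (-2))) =2301 / 256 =8.99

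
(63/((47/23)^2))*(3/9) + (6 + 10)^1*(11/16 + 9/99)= 424832/24299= 17.48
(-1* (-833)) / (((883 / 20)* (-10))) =-1666 / 883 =-1.89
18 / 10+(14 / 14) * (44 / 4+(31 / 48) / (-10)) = 6113 / 480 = 12.74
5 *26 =130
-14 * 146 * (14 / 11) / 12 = -7154 / 33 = -216.79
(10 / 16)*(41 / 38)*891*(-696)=-15890985 / 38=-418183.82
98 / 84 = 7 / 6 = 1.17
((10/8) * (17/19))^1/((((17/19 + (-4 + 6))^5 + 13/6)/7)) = 232622985/6103791074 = 0.04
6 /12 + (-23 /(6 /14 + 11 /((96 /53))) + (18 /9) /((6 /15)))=17147 /8738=1.96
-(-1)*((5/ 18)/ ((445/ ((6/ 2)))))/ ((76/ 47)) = 47/ 40584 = 0.00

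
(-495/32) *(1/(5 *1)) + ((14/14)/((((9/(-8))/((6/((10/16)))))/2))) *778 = -6374861/480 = -13280.96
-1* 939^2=-881721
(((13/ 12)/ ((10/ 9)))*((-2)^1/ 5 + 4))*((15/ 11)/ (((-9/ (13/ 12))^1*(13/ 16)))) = -39/ 55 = -0.71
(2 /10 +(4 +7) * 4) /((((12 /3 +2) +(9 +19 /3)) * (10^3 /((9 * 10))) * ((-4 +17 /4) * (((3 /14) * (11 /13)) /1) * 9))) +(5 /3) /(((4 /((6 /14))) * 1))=0.64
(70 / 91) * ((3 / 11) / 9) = 10 / 429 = 0.02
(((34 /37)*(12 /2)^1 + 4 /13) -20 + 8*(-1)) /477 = -3556 /76479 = -0.05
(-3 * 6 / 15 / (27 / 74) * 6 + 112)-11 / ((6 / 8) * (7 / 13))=2276 / 35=65.03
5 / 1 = 5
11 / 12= 0.92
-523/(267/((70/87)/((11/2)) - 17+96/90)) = 39507943/1277595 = 30.92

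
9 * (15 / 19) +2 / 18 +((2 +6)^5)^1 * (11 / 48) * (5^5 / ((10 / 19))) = 7624321234 / 171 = 44586673.88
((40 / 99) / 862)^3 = 8000 / 77685040104309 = 0.00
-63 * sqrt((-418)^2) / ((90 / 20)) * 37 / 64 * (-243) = 13153833 / 16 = 822114.56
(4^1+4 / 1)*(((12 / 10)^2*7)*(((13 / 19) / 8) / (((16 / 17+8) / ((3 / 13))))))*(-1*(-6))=9639 / 9025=1.07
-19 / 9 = -2.11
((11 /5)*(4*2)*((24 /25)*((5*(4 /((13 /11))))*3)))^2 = 77720518656 /105625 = 735815.56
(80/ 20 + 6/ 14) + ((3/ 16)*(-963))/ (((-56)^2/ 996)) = -663809/ 12544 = -52.92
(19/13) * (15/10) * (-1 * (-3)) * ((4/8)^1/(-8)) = -171/416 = -0.41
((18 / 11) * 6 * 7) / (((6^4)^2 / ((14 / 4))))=0.00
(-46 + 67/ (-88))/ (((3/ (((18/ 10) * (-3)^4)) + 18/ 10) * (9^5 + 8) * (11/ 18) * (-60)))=2999835/ 252907586624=0.00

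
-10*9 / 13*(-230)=20700 / 13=1592.31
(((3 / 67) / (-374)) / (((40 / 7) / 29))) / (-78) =203 / 26060320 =0.00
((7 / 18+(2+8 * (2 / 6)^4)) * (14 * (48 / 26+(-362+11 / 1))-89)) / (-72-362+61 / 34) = 34098481 / 1190295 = 28.65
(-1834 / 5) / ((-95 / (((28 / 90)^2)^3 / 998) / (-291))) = -669744697664 / 656066682421875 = -0.00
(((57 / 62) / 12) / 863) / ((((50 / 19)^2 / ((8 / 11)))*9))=6859 / 6621367500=0.00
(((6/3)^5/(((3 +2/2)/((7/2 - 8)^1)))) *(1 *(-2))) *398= 28656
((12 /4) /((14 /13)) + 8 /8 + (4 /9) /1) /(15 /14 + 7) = 533 /1017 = 0.52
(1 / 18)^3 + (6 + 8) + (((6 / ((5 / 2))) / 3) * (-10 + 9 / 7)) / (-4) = 3213467 / 204120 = 15.74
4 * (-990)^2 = 3920400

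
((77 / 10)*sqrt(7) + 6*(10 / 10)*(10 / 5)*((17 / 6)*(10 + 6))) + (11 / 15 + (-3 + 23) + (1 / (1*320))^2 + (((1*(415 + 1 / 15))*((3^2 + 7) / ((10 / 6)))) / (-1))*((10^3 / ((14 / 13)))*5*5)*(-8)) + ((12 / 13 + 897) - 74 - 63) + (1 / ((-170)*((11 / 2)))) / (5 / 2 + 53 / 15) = 77*sqrt(7) / 10 + 700193324075613146791 / 946199654400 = 740005917.46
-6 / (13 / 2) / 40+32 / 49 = 4013 / 6370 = 0.63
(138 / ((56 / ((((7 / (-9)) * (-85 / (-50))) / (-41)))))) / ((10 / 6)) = 391 / 8200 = 0.05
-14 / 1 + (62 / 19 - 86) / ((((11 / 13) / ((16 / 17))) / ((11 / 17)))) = -403850 / 5491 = -73.55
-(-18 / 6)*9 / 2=13.50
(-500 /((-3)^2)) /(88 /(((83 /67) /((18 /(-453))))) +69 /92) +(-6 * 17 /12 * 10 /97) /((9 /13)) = 463317395 /18141813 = 25.54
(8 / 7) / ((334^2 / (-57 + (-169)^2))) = 8144 / 27889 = 0.29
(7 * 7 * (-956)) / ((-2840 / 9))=105399 / 710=148.45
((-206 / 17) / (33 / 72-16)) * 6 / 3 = 9888 / 6341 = 1.56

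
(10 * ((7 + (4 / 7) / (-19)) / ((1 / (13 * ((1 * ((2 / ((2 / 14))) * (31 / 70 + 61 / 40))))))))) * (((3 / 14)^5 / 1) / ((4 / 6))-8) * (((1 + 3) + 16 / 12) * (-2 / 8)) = 1002358776315 / 3764768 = 266247.16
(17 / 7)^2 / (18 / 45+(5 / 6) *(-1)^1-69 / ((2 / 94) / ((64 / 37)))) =-320790 / 305125009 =-0.00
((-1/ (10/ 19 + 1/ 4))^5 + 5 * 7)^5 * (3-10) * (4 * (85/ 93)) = -4561381652450872474483260003993043213440540171826329540/ 5789778975665430014846530942270507350031366469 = -787833468.54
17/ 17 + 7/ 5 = 12/ 5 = 2.40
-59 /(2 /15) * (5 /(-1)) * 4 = 8850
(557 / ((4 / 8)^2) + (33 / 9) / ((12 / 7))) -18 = 79637 / 36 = 2212.14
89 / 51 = 1.75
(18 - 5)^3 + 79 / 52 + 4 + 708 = 151347 / 52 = 2910.52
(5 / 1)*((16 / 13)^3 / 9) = 1.04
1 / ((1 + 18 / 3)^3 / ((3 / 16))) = 3 / 5488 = 0.00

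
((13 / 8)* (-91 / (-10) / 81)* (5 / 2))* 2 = 1183 / 1296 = 0.91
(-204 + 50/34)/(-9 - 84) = 3443/1581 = 2.18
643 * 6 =3858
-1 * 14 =-14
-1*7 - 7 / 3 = -28 / 3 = -9.33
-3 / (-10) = 3 / 10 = 0.30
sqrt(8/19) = 2 * sqrt(38)/19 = 0.65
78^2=6084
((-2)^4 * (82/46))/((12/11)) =1804/69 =26.14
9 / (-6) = -3 / 2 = -1.50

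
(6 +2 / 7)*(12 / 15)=176 / 35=5.03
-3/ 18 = -1/ 6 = -0.17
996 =996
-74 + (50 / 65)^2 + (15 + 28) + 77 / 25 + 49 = 91563 / 4225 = 21.67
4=4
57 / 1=57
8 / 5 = 1.60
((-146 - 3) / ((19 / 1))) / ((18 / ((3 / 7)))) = -149 / 798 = -0.19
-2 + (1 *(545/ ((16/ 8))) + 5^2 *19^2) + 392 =19375/ 2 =9687.50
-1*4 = -4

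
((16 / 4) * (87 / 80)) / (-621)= -29 / 4140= -0.01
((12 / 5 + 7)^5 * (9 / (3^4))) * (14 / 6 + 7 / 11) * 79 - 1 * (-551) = 1776100441069 / 928125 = 1913643.57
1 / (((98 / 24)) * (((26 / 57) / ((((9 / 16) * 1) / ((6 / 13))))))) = 513 / 784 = 0.65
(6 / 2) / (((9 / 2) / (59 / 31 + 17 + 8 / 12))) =3640 / 279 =13.05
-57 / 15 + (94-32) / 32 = -149 / 80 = -1.86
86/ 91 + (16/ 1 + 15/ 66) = 34379/ 2002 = 17.17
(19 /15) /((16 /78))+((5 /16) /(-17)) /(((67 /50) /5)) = 34776 /5695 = 6.11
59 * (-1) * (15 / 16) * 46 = -20355 / 8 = -2544.38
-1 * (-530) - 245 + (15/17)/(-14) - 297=-2871/238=-12.06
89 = 89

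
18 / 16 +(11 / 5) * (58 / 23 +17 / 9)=89659 / 8280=10.83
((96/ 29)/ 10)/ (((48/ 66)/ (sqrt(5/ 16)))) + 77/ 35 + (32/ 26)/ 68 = 33 * sqrt(5)/ 290 + 2451/ 1105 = 2.47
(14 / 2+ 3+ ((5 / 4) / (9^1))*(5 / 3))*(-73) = -746.90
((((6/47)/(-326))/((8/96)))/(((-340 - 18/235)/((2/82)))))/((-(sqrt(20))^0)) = -90/267045997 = -0.00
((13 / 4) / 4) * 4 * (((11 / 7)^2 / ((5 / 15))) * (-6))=-144.46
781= 781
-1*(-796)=796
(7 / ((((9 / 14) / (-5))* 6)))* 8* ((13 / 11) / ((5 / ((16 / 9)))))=-81536 / 2673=-30.50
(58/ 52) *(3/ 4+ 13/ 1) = 1595/ 104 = 15.34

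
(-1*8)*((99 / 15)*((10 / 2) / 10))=-132 / 5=-26.40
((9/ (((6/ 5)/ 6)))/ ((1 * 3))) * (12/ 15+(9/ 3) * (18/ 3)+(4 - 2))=312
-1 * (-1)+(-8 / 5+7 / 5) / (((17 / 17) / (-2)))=7 / 5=1.40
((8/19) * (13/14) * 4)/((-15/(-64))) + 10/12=9983/1330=7.51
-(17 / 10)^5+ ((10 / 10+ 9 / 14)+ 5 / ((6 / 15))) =-38999 / 700000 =-0.06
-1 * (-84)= 84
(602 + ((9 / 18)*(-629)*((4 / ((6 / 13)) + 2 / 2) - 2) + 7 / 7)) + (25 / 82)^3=-2990848841 / 1654104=-1808.14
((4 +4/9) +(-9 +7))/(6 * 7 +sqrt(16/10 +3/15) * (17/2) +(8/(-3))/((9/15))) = 148720/2074199-20196 * sqrt(5)/2074199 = 0.05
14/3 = 4.67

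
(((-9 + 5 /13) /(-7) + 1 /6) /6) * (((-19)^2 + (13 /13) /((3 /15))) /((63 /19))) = 126331 /4914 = 25.71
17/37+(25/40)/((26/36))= 2549/1924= 1.32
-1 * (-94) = 94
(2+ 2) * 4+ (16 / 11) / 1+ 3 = 225 / 11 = 20.45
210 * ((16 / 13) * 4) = 13440 / 13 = 1033.85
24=24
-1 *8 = -8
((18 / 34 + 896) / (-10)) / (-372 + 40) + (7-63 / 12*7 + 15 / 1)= -817249 / 56440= -14.48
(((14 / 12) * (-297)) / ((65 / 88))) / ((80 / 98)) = -373527 / 650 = -574.66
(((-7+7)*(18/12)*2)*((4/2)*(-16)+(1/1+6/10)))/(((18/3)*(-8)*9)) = 0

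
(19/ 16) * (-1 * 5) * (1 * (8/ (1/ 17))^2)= -109820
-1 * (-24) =24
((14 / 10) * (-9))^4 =15752961 / 625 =25204.74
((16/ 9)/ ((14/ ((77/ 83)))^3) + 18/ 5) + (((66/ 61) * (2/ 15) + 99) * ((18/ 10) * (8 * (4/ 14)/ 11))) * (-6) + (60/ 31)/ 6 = -372221148417938/ 1702967516775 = -218.57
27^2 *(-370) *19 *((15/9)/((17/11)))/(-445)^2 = -3758238/134657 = -27.91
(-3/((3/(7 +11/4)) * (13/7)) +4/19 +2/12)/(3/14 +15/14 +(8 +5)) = -7777/22800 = -0.34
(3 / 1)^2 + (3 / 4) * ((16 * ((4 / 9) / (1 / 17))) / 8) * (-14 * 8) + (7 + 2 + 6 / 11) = -41276 / 33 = -1250.79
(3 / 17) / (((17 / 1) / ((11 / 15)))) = 11 / 1445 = 0.01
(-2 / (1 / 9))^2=324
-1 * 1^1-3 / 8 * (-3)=1 / 8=0.12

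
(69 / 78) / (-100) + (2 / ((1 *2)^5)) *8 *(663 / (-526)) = -436999 / 683800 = -0.64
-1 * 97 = -97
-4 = -4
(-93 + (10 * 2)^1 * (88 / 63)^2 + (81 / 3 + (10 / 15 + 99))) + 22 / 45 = 1452217 / 19845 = 73.18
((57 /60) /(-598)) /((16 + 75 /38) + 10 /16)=-361 /4226365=-0.00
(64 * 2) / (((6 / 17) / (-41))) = -44608 / 3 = -14869.33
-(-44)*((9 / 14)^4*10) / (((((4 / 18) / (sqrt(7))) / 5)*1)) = 16238475*sqrt(7) / 9604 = 4473.45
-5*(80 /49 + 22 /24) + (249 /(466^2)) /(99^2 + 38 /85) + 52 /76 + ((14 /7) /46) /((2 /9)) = -11.87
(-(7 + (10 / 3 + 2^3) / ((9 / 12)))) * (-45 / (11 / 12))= 11940 / 11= 1085.45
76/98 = 38/49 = 0.78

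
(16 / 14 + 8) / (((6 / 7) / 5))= 160 / 3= 53.33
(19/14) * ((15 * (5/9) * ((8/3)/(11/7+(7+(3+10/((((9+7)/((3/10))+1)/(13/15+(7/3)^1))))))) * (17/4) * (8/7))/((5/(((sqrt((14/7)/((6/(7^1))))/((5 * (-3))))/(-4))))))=105298 * sqrt(21)/7867125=0.06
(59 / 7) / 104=0.08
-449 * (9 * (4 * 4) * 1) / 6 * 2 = -21552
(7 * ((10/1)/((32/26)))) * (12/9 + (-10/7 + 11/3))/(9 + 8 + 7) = 1625/192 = 8.46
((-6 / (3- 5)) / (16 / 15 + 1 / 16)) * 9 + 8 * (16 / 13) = 118928 / 3523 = 33.76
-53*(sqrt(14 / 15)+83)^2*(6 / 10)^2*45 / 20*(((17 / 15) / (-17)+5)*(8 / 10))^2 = -359937282864 / 78125 - 578134176*sqrt(210) / 78125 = -4714435.11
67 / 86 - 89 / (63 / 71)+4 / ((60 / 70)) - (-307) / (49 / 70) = 1862251 / 5418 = 343.72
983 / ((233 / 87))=85521 / 233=367.04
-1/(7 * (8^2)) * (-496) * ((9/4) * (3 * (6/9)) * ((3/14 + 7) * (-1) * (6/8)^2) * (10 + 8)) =-2282499/6272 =-363.92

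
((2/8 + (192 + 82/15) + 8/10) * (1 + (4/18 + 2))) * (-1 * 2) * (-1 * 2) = 2558.66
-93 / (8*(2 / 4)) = -93 / 4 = -23.25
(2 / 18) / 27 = 1 / 243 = 0.00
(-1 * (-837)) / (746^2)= 0.00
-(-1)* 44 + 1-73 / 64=2807 / 64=43.86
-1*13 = -13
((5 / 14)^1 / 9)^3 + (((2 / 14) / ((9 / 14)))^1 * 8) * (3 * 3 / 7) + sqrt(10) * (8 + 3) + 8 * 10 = 11 * sqrt(10) + 164602493 / 2000376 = 117.07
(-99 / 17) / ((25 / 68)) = -396 / 25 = -15.84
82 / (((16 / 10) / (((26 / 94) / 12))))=1.18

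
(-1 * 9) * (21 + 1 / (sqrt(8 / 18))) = -405 / 2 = -202.50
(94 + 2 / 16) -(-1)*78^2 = 49425 / 8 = 6178.12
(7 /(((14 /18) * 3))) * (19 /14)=57 /14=4.07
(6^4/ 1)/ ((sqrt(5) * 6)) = 216 * sqrt(5)/ 5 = 96.60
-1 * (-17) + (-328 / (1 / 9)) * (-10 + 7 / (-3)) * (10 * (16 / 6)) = 970897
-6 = -6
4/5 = 0.80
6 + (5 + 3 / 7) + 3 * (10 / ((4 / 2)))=185 / 7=26.43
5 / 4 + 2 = 13 / 4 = 3.25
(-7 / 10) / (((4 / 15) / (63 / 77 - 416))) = 95907 / 88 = 1089.85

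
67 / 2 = 33.50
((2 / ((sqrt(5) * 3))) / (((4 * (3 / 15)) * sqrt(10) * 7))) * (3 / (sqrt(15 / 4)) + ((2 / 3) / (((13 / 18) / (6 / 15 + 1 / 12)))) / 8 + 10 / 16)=0.04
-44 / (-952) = 11 / 238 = 0.05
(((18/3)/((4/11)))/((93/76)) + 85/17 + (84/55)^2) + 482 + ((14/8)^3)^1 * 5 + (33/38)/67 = 4046364188917/7640036800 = 529.63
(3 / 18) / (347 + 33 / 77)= 7 / 14592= 0.00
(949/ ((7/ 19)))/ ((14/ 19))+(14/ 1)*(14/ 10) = 1722549/ 490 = 3515.41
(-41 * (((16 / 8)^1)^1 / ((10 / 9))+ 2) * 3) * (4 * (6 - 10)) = 7478.40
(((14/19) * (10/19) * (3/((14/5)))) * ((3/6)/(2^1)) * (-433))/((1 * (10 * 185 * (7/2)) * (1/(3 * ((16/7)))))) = -31176/654493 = -0.05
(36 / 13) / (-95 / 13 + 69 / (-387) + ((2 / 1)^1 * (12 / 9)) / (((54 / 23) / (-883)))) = -62694 / 22874941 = -0.00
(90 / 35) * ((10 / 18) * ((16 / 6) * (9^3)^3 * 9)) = 92980917360 / 7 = 13282988194.29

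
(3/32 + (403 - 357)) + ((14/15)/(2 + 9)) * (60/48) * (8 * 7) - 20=33827/1056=32.03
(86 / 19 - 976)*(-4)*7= 516824 / 19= 27201.26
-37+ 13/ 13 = -36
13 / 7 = 1.86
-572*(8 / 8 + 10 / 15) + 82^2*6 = 118172 / 3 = 39390.67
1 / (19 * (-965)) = -1 / 18335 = -0.00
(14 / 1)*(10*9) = 1260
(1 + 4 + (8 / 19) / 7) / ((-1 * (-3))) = 673 / 399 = 1.69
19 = 19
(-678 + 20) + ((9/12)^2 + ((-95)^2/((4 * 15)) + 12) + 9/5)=-118373/240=-493.22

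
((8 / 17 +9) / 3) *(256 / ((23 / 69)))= 41216 / 17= 2424.47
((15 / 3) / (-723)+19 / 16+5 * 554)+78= 32959321 / 11568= 2849.18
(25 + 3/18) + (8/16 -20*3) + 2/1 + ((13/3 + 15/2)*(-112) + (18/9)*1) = -4067/3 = -1355.67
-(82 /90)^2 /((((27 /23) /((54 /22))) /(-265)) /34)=69670726 /4455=15638.77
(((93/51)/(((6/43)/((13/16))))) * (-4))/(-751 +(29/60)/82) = 3552445/62813147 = 0.06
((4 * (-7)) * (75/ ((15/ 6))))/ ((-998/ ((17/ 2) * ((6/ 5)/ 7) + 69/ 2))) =15102/ 499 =30.26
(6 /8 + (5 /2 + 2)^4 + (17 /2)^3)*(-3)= -49197 /16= -3074.81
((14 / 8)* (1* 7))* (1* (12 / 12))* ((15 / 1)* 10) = 3675 / 2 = 1837.50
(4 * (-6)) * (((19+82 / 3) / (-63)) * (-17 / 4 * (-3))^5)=5328723321 / 896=5947235.85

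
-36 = -36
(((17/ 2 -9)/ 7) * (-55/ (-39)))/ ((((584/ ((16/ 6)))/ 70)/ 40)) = -11000/ 8541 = -1.29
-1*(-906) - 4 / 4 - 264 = 641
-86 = -86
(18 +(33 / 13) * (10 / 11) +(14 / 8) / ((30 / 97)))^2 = 674.23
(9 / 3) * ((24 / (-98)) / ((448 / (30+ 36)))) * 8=-297 / 343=-0.87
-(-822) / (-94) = -411 / 47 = -8.74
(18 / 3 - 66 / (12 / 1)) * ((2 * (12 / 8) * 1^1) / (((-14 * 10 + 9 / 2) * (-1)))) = 3 / 271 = 0.01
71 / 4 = 17.75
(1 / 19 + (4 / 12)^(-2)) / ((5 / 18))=32.59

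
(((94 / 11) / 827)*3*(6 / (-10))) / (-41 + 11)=141 / 227425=0.00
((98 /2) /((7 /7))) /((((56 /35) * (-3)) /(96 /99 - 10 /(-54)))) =-84035 /7128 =-11.79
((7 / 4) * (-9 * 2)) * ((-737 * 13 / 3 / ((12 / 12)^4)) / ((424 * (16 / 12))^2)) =1810809 / 5752832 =0.31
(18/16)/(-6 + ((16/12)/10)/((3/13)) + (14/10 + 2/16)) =-405/1403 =-0.29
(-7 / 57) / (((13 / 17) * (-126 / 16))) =136 / 6669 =0.02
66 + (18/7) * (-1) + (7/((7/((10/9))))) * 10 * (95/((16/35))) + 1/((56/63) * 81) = 398575/168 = 2372.47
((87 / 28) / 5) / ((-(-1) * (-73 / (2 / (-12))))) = 29 / 20440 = 0.00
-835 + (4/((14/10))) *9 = -5665/7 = -809.29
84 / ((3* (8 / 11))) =77 / 2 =38.50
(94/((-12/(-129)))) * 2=2021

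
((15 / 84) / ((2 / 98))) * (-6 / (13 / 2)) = -105 / 13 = -8.08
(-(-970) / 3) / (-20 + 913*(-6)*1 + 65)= -970 / 16299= -0.06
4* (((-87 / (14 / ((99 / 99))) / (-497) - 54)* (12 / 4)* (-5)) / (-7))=-11269350 / 24353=-462.75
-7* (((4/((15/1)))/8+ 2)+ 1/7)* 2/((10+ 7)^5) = -457/21297855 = -0.00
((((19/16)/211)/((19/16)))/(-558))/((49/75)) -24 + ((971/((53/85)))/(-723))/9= -24.24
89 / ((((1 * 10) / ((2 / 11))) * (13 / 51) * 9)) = 1513 / 2145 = 0.71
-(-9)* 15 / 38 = 135 / 38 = 3.55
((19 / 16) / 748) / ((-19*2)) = -1 / 23936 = -0.00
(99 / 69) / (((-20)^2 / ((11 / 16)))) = 363 / 147200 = 0.00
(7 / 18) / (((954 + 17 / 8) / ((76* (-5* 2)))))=-21280 / 68841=-0.31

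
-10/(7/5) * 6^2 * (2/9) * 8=-3200/7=-457.14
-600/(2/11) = -3300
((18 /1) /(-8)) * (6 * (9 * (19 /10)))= -4617 /20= -230.85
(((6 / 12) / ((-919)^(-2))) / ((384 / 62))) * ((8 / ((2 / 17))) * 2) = 9272575.98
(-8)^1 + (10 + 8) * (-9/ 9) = -26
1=1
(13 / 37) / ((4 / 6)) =39 / 74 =0.53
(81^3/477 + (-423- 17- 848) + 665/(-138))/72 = -1306915/526608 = -2.48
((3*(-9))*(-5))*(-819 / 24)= -36855 / 8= -4606.88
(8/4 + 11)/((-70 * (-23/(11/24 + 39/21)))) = 0.02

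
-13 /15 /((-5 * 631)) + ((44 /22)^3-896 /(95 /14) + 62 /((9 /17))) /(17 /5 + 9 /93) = -1448780264 /731029275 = -1.98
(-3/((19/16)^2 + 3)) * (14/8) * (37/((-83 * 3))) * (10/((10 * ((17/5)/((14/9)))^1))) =1160320/14337171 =0.08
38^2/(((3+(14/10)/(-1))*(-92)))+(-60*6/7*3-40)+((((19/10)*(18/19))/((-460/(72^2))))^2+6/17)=207.75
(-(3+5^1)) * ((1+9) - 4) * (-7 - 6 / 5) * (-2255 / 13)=-887568 / 13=-68274.46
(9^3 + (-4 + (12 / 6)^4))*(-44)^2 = 1434576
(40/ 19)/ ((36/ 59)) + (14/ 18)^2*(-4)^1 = 1586/ 1539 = 1.03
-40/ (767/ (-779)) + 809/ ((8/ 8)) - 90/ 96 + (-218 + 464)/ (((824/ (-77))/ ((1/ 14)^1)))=1070680107/ 1264016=847.05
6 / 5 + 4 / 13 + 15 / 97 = 10481 / 6305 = 1.66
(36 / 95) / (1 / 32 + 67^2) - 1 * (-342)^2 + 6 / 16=-1418810877131 / 12130360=-116963.62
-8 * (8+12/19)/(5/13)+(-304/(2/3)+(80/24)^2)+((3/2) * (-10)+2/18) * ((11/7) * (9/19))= -3803518/5985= -635.51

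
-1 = -1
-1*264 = -264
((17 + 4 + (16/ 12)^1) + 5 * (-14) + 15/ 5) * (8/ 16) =-67/ 3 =-22.33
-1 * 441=-441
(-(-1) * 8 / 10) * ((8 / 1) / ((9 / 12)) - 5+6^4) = 3124 / 3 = 1041.33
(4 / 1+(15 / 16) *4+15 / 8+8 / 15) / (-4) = -2.54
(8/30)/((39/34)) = 0.23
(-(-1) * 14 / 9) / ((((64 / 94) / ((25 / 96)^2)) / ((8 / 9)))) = 205625 / 1492992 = 0.14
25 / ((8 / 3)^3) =675 / 512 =1.32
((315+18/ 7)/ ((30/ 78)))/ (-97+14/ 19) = -549081/ 64015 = -8.58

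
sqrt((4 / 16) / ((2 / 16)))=sqrt(2)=1.41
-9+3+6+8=8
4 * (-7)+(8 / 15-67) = -1417 / 15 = -94.47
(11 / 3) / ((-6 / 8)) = -4.89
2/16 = 0.12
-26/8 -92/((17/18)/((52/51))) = -118573/1156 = -102.57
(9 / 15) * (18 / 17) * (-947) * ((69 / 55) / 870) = -588087 / 677875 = -0.87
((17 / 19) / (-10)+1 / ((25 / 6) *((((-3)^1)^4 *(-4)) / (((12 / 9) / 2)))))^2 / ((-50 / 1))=-47927929 / 296065125000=-0.00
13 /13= 1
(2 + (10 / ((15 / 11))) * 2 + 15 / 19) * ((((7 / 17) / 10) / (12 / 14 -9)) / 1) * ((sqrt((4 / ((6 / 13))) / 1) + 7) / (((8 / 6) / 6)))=-3.95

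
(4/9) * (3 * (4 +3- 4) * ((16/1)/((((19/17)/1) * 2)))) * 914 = 497216/19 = 26169.26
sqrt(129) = 11.36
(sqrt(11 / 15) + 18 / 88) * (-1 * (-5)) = 45 / 44 + sqrt(165) / 3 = 5.30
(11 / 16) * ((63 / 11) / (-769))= -63 / 12304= -0.01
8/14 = 4/7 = 0.57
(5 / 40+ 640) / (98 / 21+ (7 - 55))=-14.77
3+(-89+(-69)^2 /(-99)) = -1475 /11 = -134.09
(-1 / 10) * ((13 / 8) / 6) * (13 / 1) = -169 / 480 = -0.35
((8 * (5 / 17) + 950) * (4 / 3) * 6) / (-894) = -64760 / 7599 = -8.52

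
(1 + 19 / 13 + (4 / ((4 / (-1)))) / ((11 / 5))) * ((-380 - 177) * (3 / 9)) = -159859 / 429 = -372.63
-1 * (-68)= 68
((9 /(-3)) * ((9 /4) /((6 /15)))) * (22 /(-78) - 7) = 3195 /26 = 122.88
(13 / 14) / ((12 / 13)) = 169 / 168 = 1.01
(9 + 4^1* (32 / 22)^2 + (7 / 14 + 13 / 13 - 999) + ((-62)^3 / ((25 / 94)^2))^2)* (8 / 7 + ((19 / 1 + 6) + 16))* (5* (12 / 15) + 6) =63318253749589156594517 / 13234375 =4784378087336134.62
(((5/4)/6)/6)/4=5/576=0.01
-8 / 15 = -0.53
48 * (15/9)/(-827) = -80/827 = -0.10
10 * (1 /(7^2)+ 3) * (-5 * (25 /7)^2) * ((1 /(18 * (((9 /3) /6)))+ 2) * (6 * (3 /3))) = -175750000 /7203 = -24399.56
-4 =-4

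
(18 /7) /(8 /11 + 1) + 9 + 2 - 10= 2.49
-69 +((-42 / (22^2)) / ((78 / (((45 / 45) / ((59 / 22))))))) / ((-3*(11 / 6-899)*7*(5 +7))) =-37604755189 / 544996452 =-69.00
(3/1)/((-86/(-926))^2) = 347.81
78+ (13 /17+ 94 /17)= 1433 /17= 84.29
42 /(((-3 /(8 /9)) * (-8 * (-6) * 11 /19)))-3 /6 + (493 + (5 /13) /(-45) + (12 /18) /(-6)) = 3798703 /7722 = 491.93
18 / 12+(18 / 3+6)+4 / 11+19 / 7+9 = 3939 / 154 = 25.58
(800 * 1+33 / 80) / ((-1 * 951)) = -64033 / 76080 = -0.84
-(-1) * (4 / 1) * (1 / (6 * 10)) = 1 / 15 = 0.07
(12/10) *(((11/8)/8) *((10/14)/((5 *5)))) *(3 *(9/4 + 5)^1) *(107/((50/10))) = 307197/112000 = 2.74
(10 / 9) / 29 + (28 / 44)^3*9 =819017 / 347391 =2.36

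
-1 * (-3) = 3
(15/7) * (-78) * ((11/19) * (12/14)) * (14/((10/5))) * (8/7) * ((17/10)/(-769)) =1050192/715939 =1.47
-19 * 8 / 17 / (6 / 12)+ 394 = 6394 / 17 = 376.12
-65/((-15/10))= 130/3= 43.33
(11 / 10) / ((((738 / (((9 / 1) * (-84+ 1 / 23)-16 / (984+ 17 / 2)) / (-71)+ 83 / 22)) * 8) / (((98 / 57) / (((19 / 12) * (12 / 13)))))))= 654837297569 / 207262866981600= 0.00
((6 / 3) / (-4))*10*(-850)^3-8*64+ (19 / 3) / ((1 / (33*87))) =3070642671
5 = 5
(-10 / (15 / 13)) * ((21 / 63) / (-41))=26 / 369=0.07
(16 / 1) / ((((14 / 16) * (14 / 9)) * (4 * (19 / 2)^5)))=4608 / 121328851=0.00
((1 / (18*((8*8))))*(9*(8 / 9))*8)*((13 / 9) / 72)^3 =2197 / 4897760256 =0.00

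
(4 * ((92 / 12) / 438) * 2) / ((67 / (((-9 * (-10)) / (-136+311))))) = 0.00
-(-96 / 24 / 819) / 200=1 / 40950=0.00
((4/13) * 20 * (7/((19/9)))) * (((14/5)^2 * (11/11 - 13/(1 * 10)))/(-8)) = 37044/6175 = 6.00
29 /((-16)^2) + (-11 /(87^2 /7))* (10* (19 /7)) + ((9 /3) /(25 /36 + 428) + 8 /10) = 96313645673 /149519842560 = 0.64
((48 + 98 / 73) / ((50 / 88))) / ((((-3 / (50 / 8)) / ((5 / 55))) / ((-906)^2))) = -985550424 / 73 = -13500690.74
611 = 611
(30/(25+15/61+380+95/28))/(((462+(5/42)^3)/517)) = 392534227008/4778029768571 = 0.08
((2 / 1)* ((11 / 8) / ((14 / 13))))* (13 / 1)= 1859 / 56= 33.20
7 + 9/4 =37/4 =9.25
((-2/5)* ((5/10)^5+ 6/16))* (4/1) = -13/20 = -0.65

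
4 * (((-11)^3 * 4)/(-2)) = 10648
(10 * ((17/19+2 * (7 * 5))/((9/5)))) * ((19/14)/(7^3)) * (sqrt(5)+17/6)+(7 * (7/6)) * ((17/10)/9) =11225 * sqrt(5)/7203+7724783/1296540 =9.44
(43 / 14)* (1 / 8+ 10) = 3483 / 112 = 31.10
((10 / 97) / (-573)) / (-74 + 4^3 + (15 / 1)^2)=-2 / 2389983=-0.00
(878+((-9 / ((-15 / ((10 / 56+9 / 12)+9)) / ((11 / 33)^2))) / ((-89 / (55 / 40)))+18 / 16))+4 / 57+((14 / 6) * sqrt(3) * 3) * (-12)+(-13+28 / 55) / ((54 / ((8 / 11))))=181295342357 / 206247888 - 84 * sqrt(3)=733.52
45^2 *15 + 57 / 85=2581932 / 85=30375.67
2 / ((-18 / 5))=-5 / 9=-0.56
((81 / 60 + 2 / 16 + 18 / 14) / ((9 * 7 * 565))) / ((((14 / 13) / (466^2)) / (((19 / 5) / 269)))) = 10365453059 / 46917769500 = 0.22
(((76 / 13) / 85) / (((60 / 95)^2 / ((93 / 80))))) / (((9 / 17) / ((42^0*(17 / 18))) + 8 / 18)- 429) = -10844079 / 23154872000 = -0.00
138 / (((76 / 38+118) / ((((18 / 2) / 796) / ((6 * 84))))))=23 / 891520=0.00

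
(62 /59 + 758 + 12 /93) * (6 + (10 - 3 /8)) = 43391875 /3658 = 11862.19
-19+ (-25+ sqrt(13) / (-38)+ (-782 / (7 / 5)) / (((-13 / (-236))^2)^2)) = -12129002463348 / 199927- sqrt(13) / 38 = -60667155.92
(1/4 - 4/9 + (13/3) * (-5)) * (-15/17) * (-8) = -7870/51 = -154.31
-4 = -4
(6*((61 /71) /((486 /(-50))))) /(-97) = 3050 /557847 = 0.01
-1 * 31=-31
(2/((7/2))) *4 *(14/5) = 32/5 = 6.40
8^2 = 64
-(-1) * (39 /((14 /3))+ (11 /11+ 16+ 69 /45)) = 26.89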